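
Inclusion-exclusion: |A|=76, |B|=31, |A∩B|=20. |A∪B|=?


|A ∪ B| = |A| + |B| - |A ∩ B|
= 76 + 31 - 20
= 87

|A ∪ B| = 87


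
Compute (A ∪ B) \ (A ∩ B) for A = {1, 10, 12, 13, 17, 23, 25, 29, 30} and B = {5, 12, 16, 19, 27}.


A △ B = (A \ B) ∪ (B \ A) = elements in exactly one of A or B
A \ B = {1, 10, 13, 17, 23, 25, 29, 30}
B \ A = {5, 16, 19, 27}
A △ B = {1, 5, 10, 13, 16, 17, 19, 23, 25, 27, 29, 30}

A △ B = {1, 5, 10, 13, 16, 17, 19, 23, 25, 27, 29, 30}


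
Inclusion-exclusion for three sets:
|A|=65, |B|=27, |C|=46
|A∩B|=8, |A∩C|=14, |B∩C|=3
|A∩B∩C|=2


|A∪B∪C| = |A|+|B|+|C| - |A∩B|-|A∩C|-|B∩C| + |A∩B∩C|
= 65+27+46 - 8-14-3 + 2
= 138 - 25 + 2
= 115

|A ∪ B ∪ C| = 115


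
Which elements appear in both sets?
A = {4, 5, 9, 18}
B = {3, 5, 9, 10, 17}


A ∩ B = elements in both A and B
A = {4, 5, 9, 18}
B = {3, 5, 9, 10, 17}
A ∩ B = {5, 9}

A ∩ B = {5, 9}


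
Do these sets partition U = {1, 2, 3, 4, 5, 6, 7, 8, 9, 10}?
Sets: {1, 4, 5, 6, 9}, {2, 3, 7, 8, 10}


A partition requires: (1) non-empty parts, (2) pairwise disjoint, (3) union = U
Parts: {1, 4, 5, 6, 9}, {2, 3, 7, 8, 10}
Union of parts: {1, 2, 3, 4, 5, 6, 7, 8, 9, 10}
U = {1, 2, 3, 4, 5, 6, 7, 8, 9, 10}
All non-empty? True
Pairwise disjoint? True
Covers U? True

Yes, valid partition


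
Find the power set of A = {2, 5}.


|A| = 2, so |P(A)| = 2^2 = 4
Enumerate subsets by cardinality (0 to 2):
∅, {2}, {5}, {2, 5}

P(A) has 4 subsets: ∅, {2}, {5}, {2, 5}


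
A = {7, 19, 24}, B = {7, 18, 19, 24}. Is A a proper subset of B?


A ⊂ B requires: A ⊆ B AND A ≠ B.
A ⊆ B? Yes
A = B? No
A ⊂ B: Yes (A is a proper subset of B)

Yes, A ⊂ B


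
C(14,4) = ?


C(n,k) = n! / (k!(n-k)!)
C(14,4) = 14! / (4!10!)
= 1001

C(14,4) = 1001


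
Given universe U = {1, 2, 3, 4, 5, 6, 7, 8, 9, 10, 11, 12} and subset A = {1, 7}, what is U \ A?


Aᶜ = U \ A = elements in U but not in A
U = {1, 2, 3, 4, 5, 6, 7, 8, 9, 10, 11, 12}
A = {1, 7}
Aᶜ = {2, 3, 4, 5, 6, 8, 9, 10, 11, 12}

Aᶜ = {2, 3, 4, 5, 6, 8, 9, 10, 11, 12}


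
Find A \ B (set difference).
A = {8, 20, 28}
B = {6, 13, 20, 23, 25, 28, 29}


A \ B = elements in A but not in B
A = {8, 20, 28}
B = {6, 13, 20, 23, 25, 28, 29}
Remove from A any elements in B
A \ B = {8}

A \ B = {8}


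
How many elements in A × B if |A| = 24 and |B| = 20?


|A × B| = |A| × |B|
= 24 × 20
= 480

|A × B| = 480


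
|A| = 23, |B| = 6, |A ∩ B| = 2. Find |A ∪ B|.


|A ∪ B| = |A| + |B| - |A ∩ B|
= 23 + 6 - 2
= 27

|A ∪ B| = 27


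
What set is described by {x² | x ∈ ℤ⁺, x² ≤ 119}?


Checking each candidate:
Condition: positive perfect squares ≤ 119
Result = {1, 4, 9, 16, 25, 36, 49, 64, 81, 100}

{1, 4, 9, 16, 25, 36, 49, 64, 81, 100}


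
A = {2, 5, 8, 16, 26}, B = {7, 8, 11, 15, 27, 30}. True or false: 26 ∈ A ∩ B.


A = {2, 5, 8, 16, 26}, B = {7, 8, 11, 15, 27, 30}
A ∩ B = elements in both A and B
A ∩ B = {8}
Checking if 26 ∈ A ∩ B
26 is not in A ∩ B → False

26 ∉ A ∩ B


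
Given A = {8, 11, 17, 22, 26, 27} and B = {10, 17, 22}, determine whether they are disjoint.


Disjoint means A ∩ B = ∅.
A ∩ B = {17, 22}
A ∩ B ≠ ∅, so A and B are NOT disjoint.

No, A and B are not disjoint (A ∩ B = {17, 22})


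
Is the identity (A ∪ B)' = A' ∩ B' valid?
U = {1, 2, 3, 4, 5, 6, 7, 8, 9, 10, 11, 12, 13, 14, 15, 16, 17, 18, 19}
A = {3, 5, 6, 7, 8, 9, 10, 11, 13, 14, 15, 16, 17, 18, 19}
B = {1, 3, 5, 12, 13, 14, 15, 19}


LHS: A ∪ B = {1, 3, 5, 6, 7, 8, 9, 10, 11, 12, 13, 14, 15, 16, 17, 18, 19}
(A ∪ B)' = U \ (A ∪ B) = {2, 4}
A' = {1, 2, 4, 12}, B' = {2, 4, 6, 7, 8, 9, 10, 11, 16, 17, 18}
Claimed RHS: A' ∩ B' = {2, 4}
Identity is VALID: LHS = RHS = {2, 4} ✓

Identity is valid. (A ∪ B)' = A' ∩ B' = {2, 4}


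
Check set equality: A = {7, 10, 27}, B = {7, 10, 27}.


Two sets are equal iff they have exactly the same elements.
A = {7, 10, 27}
B = {7, 10, 27}
Same elements → A = B

Yes, A = B


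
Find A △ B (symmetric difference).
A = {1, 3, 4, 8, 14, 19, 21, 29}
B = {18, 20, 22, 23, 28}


A △ B = (A \ B) ∪ (B \ A) = elements in exactly one of A or B
A \ B = {1, 3, 4, 8, 14, 19, 21, 29}
B \ A = {18, 20, 22, 23, 28}
A △ B = {1, 3, 4, 8, 14, 18, 19, 20, 21, 22, 23, 28, 29}

A △ B = {1, 3, 4, 8, 14, 18, 19, 20, 21, 22, 23, 28, 29}


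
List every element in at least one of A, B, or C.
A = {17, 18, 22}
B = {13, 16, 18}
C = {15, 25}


A ∪ B = {13, 16, 17, 18, 22}
(A ∪ B) ∪ C = {13, 15, 16, 17, 18, 22, 25}

A ∪ B ∪ C = {13, 15, 16, 17, 18, 22, 25}


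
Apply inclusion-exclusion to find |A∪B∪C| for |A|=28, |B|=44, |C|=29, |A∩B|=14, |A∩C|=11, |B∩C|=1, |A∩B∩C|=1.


|A∪B∪C| = |A|+|B|+|C| - |A∩B|-|A∩C|-|B∩C| + |A∩B∩C|
= 28+44+29 - 14-11-1 + 1
= 101 - 26 + 1
= 76

|A ∪ B ∪ C| = 76


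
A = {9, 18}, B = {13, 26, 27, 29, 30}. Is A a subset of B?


A ⊆ B means every element of A is in B.
Elements in A not in B: {9, 18}
So A ⊄ B.

No, A ⊄ B


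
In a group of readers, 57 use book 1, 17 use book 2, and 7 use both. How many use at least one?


|A ∪ B| = |A| + |B| - |A ∩ B|
= 57 + 17 - 7
= 67

|A ∪ B| = 67


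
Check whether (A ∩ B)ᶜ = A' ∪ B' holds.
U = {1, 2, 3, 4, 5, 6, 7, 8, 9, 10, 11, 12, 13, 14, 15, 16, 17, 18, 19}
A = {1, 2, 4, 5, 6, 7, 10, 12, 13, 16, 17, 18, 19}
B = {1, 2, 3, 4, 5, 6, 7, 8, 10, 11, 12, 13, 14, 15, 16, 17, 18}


LHS: A ∩ B = {1, 2, 4, 5, 6, 7, 10, 12, 13, 16, 17, 18}
(A ∩ B)' = U \ (A ∩ B) = {3, 8, 9, 11, 14, 15, 19}
A' = {3, 8, 9, 11, 14, 15}, B' = {9, 19}
Claimed RHS: A' ∪ B' = {3, 8, 9, 11, 14, 15, 19}
Identity is VALID: LHS = RHS = {3, 8, 9, 11, 14, 15, 19} ✓

Identity is valid. (A ∩ B)' = A' ∪ B' = {3, 8, 9, 11, 14, 15, 19}


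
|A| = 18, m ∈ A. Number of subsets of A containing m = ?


Subsets of A containing m correspond to subsets of A \ {m}, which has 17 elements.
Count = 2^(n-1) = 2^17
= 131072

Number of subsets containing m = 131072


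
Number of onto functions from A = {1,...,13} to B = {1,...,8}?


n = |A| = 13, k = |B| = 8. Surjections via inclusion-exclusion:
S(n,k) = Σ(-1)^i × C(k,i) × (k-i)^n, i=0 to k
i=0: (-1)^0×C(8,0)×8^13 = 549755813888
i=1: (-1)^1×C(8,1)×7^13 = -775112083256
i=2: (-1)^2×C(8,2)×6^13 = 365699432448
i=3: (-1)^3×C(8,3)×5^13 = -68359375000
i=4: (-1)^4×C(8,4)×4^13 = 4697620480
i=5: (-1)^5×C(8,5)×3^13 = -89282088
i=6: (-1)^6×C(8,6)×2^13 = 229376
i=7: (-1)^7×C(8,7)×1^13 = -8
i=8: (-1)^8×C(8,8)×0^13 = 0
Total = 76592355840

Number of surjections = 76592355840


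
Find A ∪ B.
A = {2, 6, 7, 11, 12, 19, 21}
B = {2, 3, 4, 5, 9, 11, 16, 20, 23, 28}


A ∪ B = all elements in A or B (or both)
A = {2, 6, 7, 11, 12, 19, 21}
B = {2, 3, 4, 5, 9, 11, 16, 20, 23, 28}
A ∪ B = {2, 3, 4, 5, 6, 7, 9, 11, 12, 16, 19, 20, 21, 23, 28}

A ∪ B = {2, 3, 4, 5, 6, 7, 9, 11, 12, 16, 19, 20, 21, 23, 28}


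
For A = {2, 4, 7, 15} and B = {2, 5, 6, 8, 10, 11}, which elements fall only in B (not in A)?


A = {2, 4, 7, 15}
B = {2, 5, 6, 8, 10, 11}
Region: only in B (not in A)
Elements: {5, 6, 8, 10, 11}

Elements only in B (not in A): {5, 6, 8, 10, 11}


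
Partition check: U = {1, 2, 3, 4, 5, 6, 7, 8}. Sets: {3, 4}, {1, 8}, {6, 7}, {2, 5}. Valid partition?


A partition requires: (1) non-empty parts, (2) pairwise disjoint, (3) union = U
Parts: {3, 4}, {1, 8}, {6, 7}, {2, 5}
Union of parts: {1, 2, 3, 4, 5, 6, 7, 8}
U = {1, 2, 3, 4, 5, 6, 7, 8}
All non-empty? True
Pairwise disjoint? True
Covers U? True

Yes, valid partition


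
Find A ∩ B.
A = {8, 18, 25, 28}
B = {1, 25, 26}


A ∩ B = elements in both A and B
A = {8, 18, 25, 28}
B = {1, 25, 26}
A ∩ B = {25}

A ∩ B = {25}


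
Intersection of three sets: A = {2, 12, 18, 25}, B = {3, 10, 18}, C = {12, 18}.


A ∩ B = {18}
(A ∩ B) ∩ C = {18}

A ∩ B ∩ C = {18}


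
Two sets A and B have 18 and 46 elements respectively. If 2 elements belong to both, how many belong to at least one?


|A ∪ B| = |A| + |B| - |A ∩ B|
= 18 + 46 - 2
= 62

|A ∪ B| = 62


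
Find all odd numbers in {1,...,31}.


Checking each candidate:
Condition: odd numbers in {1,...,31}
Result = {1, 3, 5, 7, 9, 11, 13, 15, 17, 19, 21, 23, 25, 27, 29, 31}

{1, 3, 5, 7, 9, 11, 13, 15, 17, 19, 21, 23, 25, 27, 29, 31}


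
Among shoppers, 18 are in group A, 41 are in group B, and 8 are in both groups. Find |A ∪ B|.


|A ∪ B| = |A| + |B| - |A ∩ B|
= 18 + 41 - 8
= 51

|A ∪ B| = 51


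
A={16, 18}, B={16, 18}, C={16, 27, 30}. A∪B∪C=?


A ∪ B = {16, 18}
(A ∪ B) ∪ C = {16, 18, 27, 30}

A ∪ B ∪ C = {16, 18, 27, 30}


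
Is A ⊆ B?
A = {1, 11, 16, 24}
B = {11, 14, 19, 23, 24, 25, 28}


A ⊆ B means every element of A is in B.
Elements in A not in B: {1, 16}
So A ⊄ B.

No, A ⊄ B


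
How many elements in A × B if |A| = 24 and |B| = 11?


|A × B| = |A| × |B|
= 24 × 11
= 264

|A × B| = 264


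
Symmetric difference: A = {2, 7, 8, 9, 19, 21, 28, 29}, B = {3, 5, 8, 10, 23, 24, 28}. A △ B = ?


A △ B = (A \ B) ∪ (B \ A) = elements in exactly one of A or B
A \ B = {2, 7, 9, 19, 21, 29}
B \ A = {3, 5, 10, 23, 24}
A △ B = {2, 3, 5, 7, 9, 10, 19, 21, 23, 24, 29}

A △ B = {2, 3, 5, 7, 9, 10, 19, 21, 23, 24, 29}


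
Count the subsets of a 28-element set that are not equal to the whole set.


Total subsets = 2^n = 2^28 = 268435456
Proper subsets exclude the set itself: 2^n - 1
= 268435456 - 1
= 268435455

Number of proper subsets = 268435455


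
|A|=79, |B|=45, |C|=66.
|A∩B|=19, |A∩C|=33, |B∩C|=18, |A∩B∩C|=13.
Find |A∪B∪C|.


|A∪B∪C| = |A|+|B|+|C| - |A∩B|-|A∩C|-|B∩C| + |A∩B∩C|
= 79+45+66 - 19-33-18 + 13
= 190 - 70 + 13
= 133

|A ∪ B ∪ C| = 133


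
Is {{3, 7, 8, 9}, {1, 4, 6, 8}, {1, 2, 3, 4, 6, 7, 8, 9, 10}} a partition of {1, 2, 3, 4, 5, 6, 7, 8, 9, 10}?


A partition requires: (1) non-empty parts, (2) pairwise disjoint, (3) union = U
Parts: {3, 7, 8, 9}, {1, 4, 6, 8}, {1, 2, 3, 4, 6, 7, 8, 9, 10}
Union of parts: {1, 2, 3, 4, 6, 7, 8, 9, 10}
U = {1, 2, 3, 4, 5, 6, 7, 8, 9, 10}
All non-empty? True
Pairwise disjoint? False
Covers U? False

No, not a valid partition


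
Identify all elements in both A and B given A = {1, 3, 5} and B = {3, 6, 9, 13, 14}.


A = {1, 3, 5}
B = {3, 6, 9, 13, 14}
Region: in both A and B
Elements: {3}

Elements in both A and B: {3}


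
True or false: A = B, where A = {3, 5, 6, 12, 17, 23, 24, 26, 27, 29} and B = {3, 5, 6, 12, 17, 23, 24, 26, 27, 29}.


Two sets are equal iff they have exactly the same elements.
A = {3, 5, 6, 12, 17, 23, 24, 26, 27, 29}
B = {3, 5, 6, 12, 17, 23, 24, 26, 27, 29}
Same elements → A = B

Yes, A = B


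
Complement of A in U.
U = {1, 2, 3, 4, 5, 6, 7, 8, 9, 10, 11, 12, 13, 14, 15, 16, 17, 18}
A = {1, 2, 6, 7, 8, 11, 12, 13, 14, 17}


Aᶜ = U \ A = elements in U but not in A
U = {1, 2, 3, 4, 5, 6, 7, 8, 9, 10, 11, 12, 13, 14, 15, 16, 17, 18}
A = {1, 2, 6, 7, 8, 11, 12, 13, 14, 17}
Aᶜ = {3, 4, 5, 9, 10, 15, 16, 18}

Aᶜ = {3, 4, 5, 9, 10, 15, 16, 18}


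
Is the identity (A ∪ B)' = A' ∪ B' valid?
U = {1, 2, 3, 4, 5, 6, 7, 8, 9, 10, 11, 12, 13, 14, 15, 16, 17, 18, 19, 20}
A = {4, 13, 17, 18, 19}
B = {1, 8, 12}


LHS: A ∪ B = {1, 4, 8, 12, 13, 17, 18, 19}
(A ∪ B)' = U \ (A ∪ B) = {2, 3, 5, 6, 7, 9, 10, 11, 14, 15, 16, 20}
A' = {1, 2, 3, 5, 6, 7, 8, 9, 10, 11, 12, 14, 15, 16, 20}, B' = {2, 3, 4, 5, 6, 7, 9, 10, 11, 13, 14, 15, 16, 17, 18, 19, 20}
Claimed RHS: A' ∪ B' = {1, 2, 3, 4, 5, 6, 7, 8, 9, 10, 11, 12, 13, 14, 15, 16, 17, 18, 19, 20}
Identity is INVALID: LHS = {2, 3, 5, 6, 7, 9, 10, 11, 14, 15, 16, 20} but the RHS claimed here equals {1, 2, 3, 4, 5, 6, 7, 8, 9, 10, 11, 12, 13, 14, 15, 16, 17, 18, 19, 20}. The correct form is (A ∪ B)' = A' ∩ B'.

Identity is invalid: (A ∪ B)' = {2, 3, 5, 6, 7, 9, 10, 11, 14, 15, 16, 20} but A' ∪ B' = {1, 2, 3, 4, 5, 6, 7, 8, 9, 10, 11, 12, 13, 14, 15, 16, 17, 18, 19, 20}. The correct De Morgan law is (A ∪ B)' = A' ∩ B'.


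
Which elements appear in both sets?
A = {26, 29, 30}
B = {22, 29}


A ∩ B = elements in both A and B
A = {26, 29, 30}
B = {22, 29}
A ∩ B = {29}

A ∩ B = {29}


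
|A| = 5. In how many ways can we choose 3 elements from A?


C(n,k) = n! / (k!(n-k)!)
C(5,3) = 5! / (3!2!)
= 10

C(5,3) = 10


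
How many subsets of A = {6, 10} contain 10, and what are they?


A subset of A contains 10 iff the remaining 1 elements form any subset of A \ {10}.
Count: 2^(n-1) = 2^1 = 2
Subsets containing 10: {10}, {6, 10}

Subsets containing 10 (2 total): {10}, {6, 10}


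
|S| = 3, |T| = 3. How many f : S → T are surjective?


n = |S| = 3, k = |T| = 3. Surjections via inclusion-exclusion:
S(n,k) = Σ(-1)^i × C(k,i) × (k-i)^n, i=0 to k
i=0: (-1)^0×C(3,0)×3^3 = 27
i=1: (-1)^1×C(3,1)×2^3 = -24
i=2: (-1)^2×C(3,2)×1^3 = 3
i=3: (-1)^3×C(3,3)×0^3 = 0
Total = 6

Number of surjections = 6


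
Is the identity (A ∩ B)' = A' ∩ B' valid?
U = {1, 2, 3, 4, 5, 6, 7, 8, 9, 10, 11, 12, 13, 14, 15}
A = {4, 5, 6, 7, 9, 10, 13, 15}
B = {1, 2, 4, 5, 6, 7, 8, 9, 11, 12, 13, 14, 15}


LHS: A ∩ B = {4, 5, 6, 7, 9, 13, 15}
(A ∩ B)' = U \ (A ∩ B) = {1, 2, 3, 8, 10, 11, 12, 14}
A' = {1, 2, 3, 8, 11, 12, 14}, B' = {3, 10}
Claimed RHS: A' ∩ B' = {3}
Identity is INVALID: LHS = {1, 2, 3, 8, 10, 11, 12, 14} but the RHS claimed here equals {3}. The correct form is (A ∩ B)' = A' ∪ B'.

Identity is invalid: (A ∩ B)' = {1, 2, 3, 8, 10, 11, 12, 14} but A' ∩ B' = {3}. The correct De Morgan law is (A ∩ B)' = A' ∪ B'.


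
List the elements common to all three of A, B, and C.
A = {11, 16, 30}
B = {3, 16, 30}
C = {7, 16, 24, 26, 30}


A ∩ B = {16, 30}
(A ∩ B) ∩ C = {16, 30}

A ∩ B ∩ C = {16, 30}


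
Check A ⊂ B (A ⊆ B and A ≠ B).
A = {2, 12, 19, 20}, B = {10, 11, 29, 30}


A ⊂ B requires: A ⊆ B AND A ≠ B.
A ⊆ B? No
A ⊄ B, so A is not a proper subset.

No, A is not a proper subset of B


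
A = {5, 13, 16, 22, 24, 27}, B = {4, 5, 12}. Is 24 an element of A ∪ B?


A = {5, 13, 16, 22, 24, 27}, B = {4, 5, 12}
A ∪ B = all elements in A or B
A ∪ B = {4, 5, 12, 13, 16, 22, 24, 27}
Checking if 24 ∈ A ∪ B
24 is in A ∪ B → True

24 ∈ A ∪ B


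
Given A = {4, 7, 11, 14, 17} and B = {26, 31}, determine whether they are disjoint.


Disjoint means A ∩ B = ∅.
A ∩ B = ∅
A ∩ B = ∅, so A and B are disjoint.

Yes, A and B are disjoint


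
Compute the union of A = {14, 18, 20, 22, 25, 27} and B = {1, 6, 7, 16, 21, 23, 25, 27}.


A ∪ B = all elements in A or B (or both)
A = {14, 18, 20, 22, 25, 27}
B = {1, 6, 7, 16, 21, 23, 25, 27}
A ∪ B = {1, 6, 7, 14, 16, 18, 20, 21, 22, 23, 25, 27}

A ∪ B = {1, 6, 7, 14, 16, 18, 20, 21, 22, 23, 25, 27}


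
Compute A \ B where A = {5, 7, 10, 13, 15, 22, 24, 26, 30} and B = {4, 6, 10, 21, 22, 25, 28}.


A \ B = elements in A but not in B
A = {5, 7, 10, 13, 15, 22, 24, 26, 30}
B = {4, 6, 10, 21, 22, 25, 28}
Remove from A any elements in B
A \ B = {5, 7, 13, 15, 24, 26, 30}

A \ B = {5, 7, 13, 15, 24, 26, 30}


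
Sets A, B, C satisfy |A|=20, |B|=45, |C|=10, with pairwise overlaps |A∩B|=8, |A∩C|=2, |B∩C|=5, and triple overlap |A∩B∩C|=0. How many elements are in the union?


|A∪B∪C| = |A|+|B|+|C| - |A∩B|-|A∩C|-|B∩C| + |A∩B∩C|
= 20+45+10 - 8-2-5 + 0
= 75 - 15 + 0
= 60

|A ∪ B ∪ C| = 60


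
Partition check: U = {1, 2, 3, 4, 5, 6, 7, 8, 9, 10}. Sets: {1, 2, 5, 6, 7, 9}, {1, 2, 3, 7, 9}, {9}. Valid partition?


A partition requires: (1) non-empty parts, (2) pairwise disjoint, (3) union = U
Parts: {1, 2, 5, 6, 7, 9}, {1, 2, 3, 7, 9}, {9}
Union of parts: {1, 2, 3, 5, 6, 7, 9}
U = {1, 2, 3, 4, 5, 6, 7, 8, 9, 10}
All non-empty? True
Pairwise disjoint? False
Covers U? False

No, not a valid partition


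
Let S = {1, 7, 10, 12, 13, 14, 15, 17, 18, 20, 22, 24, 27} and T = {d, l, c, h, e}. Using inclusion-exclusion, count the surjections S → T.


n = |S| = 13, k = |T| = 5. Surjections via inclusion-exclusion:
S(n,k) = Σ(-1)^i × C(k,i) × (k-i)^n, i=0 to k
i=0: (-1)^0×C(5,0)×5^13 = 1220703125
i=1: (-1)^1×C(5,1)×4^13 = -335544320
i=2: (-1)^2×C(5,2)×3^13 = 15943230
i=3: (-1)^3×C(5,3)×2^13 = -81920
i=4: (-1)^4×C(5,4)×1^13 = 5
i=5: (-1)^5×C(5,5)×0^13 = 0
Total = 901020120

Number of surjections = 901020120


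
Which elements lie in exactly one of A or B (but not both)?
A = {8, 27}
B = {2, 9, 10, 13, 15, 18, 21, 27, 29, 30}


A △ B = (A \ B) ∪ (B \ A) = elements in exactly one of A or B
A \ B = {8}
B \ A = {2, 9, 10, 13, 15, 18, 21, 29, 30}
A △ B = {2, 8, 9, 10, 13, 15, 18, 21, 29, 30}

A △ B = {2, 8, 9, 10, 13, 15, 18, 21, 29, 30}


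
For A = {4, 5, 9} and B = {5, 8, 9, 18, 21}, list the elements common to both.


A ∩ B = elements in both A and B
A = {4, 5, 9}
B = {5, 8, 9, 18, 21}
A ∩ B = {5, 9}

A ∩ B = {5, 9}


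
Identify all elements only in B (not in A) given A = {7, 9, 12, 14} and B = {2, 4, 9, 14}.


A = {7, 9, 12, 14}
B = {2, 4, 9, 14}
Region: only in B (not in A)
Elements: {2, 4}

Elements only in B (not in A): {2, 4}


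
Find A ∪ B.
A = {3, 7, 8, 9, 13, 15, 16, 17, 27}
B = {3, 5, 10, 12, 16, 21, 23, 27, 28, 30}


A ∪ B = all elements in A or B (or both)
A = {3, 7, 8, 9, 13, 15, 16, 17, 27}
B = {3, 5, 10, 12, 16, 21, 23, 27, 28, 30}
A ∪ B = {3, 5, 7, 8, 9, 10, 12, 13, 15, 16, 17, 21, 23, 27, 28, 30}

A ∪ B = {3, 5, 7, 8, 9, 10, 12, 13, 15, 16, 17, 21, 23, 27, 28, 30}


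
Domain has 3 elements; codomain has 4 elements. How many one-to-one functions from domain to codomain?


An injection sends each of |A| = 3 inputs to a distinct output in B.
# injections = |B|·(|B|-1)·…·(|B|-|A|+1) = 4! / (4 - 3)!
= 4 × 3 × 2
= 24

Number of injections = 24


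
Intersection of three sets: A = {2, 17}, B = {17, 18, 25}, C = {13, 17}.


A ∩ B = {17}
(A ∩ B) ∩ C = {17}

A ∩ B ∩ C = {17}


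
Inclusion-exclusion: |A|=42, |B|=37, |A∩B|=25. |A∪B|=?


|A ∪ B| = |A| + |B| - |A ∩ B|
= 42 + 37 - 25
= 54

|A ∪ B| = 54


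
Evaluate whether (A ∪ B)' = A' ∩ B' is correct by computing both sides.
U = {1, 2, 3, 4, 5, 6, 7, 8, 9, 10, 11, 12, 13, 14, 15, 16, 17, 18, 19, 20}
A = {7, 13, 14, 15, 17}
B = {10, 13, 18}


LHS: A ∪ B = {7, 10, 13, 14, 15, 17, 18}
(A ∪ B)' = U \ (A ∪ B) = {1, 2, 3, 4, 5, 6, 8, 9, 11, 12, 16, 19, 20}
A' = {1, 2, 3, 4, 5, 6, 8, 9, 10, 11, 12, 16, 18, 19, 20}, B' = {1, 2, 3, 4, 5, 6, 7, 8, 9, 11, 12, 14, 15, 16, 17, 19, 20}
Claimed RHS: A' ∩ B' = {1, 2, 3, 4, 5, 6, 8, 9, 11, 12, 16, 19, 20}
Identity is VALID: LHS = RHS = {1, 2, 3, 4, 5, 6, 8, 9, 11, 12, 16, 19, 20} ✓

Identity is valid. (A ∪ B)' = A' ∩ B' = {1, 2, 3, 4, 5, 6, 8, 9, 11, 12, 16, 19, 20}


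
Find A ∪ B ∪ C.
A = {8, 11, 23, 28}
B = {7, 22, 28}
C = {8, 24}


A ∪ B = {7, 8, 11, 22, 23, 28}
(A ∪ B) ∪ C = {7, 8, 11, 22, 23, 24, 28}

A ∪ B ∪ C = {7, 8, 11, 22, 23, 24, 28}


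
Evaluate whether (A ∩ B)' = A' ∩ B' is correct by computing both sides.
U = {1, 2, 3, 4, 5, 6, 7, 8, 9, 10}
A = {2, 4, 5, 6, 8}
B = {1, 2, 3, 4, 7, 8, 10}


LHS: A ∩ B = {2, 4, 8}
(A ∩ B)' = U \ (A ∩ B) = {1, 3, 5, 6, 7, 9, 10}
A' = {1, 3, 7, 9, 10}, B' = {5, 6, 9}
Claimed RHS: A' ∩ B' = {9}
Identity is INVALID: LHS = {1, 3, 5, 6, 7, 9, 10} but the RHS claimed here equals {9}. The correct form is (A ∩ B)' = A' ∪ B'.

Identity is invalid: (A ∩ B)' = {1, 3, 5, 6, 7, 9, 10} but A' ∩ B' = {9}. The correct De Morgan law is (A ∩ B)' = A' ∪ B'.


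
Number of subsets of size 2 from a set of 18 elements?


C(n,k) = n! / (k!(n-k)!)
C(18,2) = 18! / (2!16!)
= 153

C(18,2) = 153


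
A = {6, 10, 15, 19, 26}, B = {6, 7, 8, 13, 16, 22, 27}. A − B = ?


A \ B = elements in A but not in B
A = {6, 10, 15, 19, 26}
B = {6, 7, 8, 13, 16, 22, 27}
Remove from A any elements in B
A \ B = {10, 15, 19, 26}

A \ B = {10, 15, 19, 26}


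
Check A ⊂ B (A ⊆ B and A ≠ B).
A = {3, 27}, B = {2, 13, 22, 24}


A ⊂ B requires: A ⊆ B AND A ≠ B.
A ⊆ B? No
A ⊄ B, so A is not a proper subset.

No, A is not a proper subset of B


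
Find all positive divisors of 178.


Checking each candidate:
Condition: positive divisors of 178
Result = {1, 2, 89, 178}

{1, 2, 89, 178}


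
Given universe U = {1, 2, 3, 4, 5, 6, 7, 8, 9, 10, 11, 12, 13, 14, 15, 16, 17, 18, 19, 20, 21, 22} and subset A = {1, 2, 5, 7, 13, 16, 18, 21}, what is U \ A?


Aᶜ = U \ A = elements in U but not in A
U = {1, 2, 3, 4, 5, 6, 7, 8, 9, 10, 11, 12, 13, 14, 15, 16, 17, 18, 19, 20, 21, 22}
A = {1, 2, 5, 7, 13, 16, 18, 21}
Aᶜ = {3, 4, 6, 8, 9, 10, 11, 12, 14, 15, 17, 19, 20, 22}

Aᶜ = {3, 4, 6, 8, 9, 10, 11, 12, 14, 15, 17, 19, 20, 22}


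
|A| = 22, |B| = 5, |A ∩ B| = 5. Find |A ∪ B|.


|A ∪ B| = |A| + |B| - |A ∩ B|
= 22 + 5 - 5
= 22

|A ∪ B| = 22


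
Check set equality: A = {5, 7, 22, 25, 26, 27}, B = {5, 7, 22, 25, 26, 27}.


Two sets are equal iff they have exactly the same elements.
A = {5, 7, 22, 25, 26, 27}
B = {5, 7, 22, 25, 26, 27}
Same elements → A = B

Yes, A = B


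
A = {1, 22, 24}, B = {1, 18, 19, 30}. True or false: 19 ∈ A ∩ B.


A = {1, 22, 24}, B = {1, 18, 19, 30}
A ∩ B = elements in both A and B
A ∩ B = {1}
Checking if 19 ∈ A ∩ B
19 is not in A ∩ B → False

19 ∉ A ∩ B


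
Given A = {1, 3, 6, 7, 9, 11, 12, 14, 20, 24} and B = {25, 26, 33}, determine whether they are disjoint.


Disjoint means A ∩ B = ∅.
A ∩ B = ∅
A ∩ B = ∅, so A and B are disjoint.

Yes, A and B are disjoint


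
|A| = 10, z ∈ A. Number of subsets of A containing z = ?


Subsets of A containing z correspond to subsets of A \ {z}, which has 9 elements.
Count = 2^(n-1) = 2^9
= 512

Number of subsets containing z = 512


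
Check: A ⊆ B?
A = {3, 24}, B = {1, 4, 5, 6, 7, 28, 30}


A ⊆ B means every element of A is in B.
Elements in A not in B: {3, 24}
So A ⊄ B.

No, A ⊄ B


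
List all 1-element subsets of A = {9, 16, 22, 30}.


|A| = 4, so A has C(4,1) = 4 subsets of size 1.
Enumerate by choosing 1 elements from A at a time:
{9}, {16}, {22}, {30}

1-element subsets (4 total): {9}, {16}, {22}, {30}


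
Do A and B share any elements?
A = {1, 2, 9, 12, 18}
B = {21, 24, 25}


Disjoint means A ∩ B = ∅.
A ∩ B = ∅
A ∩ B = ∅, so A and B are disjoint.

No — A and B share no elements (A ∩ B = ∅), so they are disjoint


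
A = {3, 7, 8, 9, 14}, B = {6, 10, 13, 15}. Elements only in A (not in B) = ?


A = {3, 7, 8, 9, 14}
B = {6, 10, 13, 15}
Region: only in A (not in B)
Elements: {3, 7, 8, 9, 14}

Elements only in A (not in B): {3, 7, 8, 9, 14}


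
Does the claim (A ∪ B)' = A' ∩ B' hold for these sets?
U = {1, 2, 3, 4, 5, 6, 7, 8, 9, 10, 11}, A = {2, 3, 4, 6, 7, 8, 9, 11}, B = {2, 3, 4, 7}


LHS: A ∪ B = {2, 3, 4, 6, 7, 8, 9, 11}
(A ∪ B)' = U \ (A ∪ B) = {1, 5, 10}
A' = {1, 5, 10}, B' = {1, 5, 6, 8, 9, 10, 11}
Claimed RHS: A' ∩ B' = {1, 5, 10}
Identity is VALID: LHS = RHS = {1, 5, 10} ✓

Identity is valid. (A ∪ B)' = A' ∩ B' = {1, 5, 10}


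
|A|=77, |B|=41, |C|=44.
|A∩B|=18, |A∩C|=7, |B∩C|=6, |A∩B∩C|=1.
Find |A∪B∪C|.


|A∪B∪C| = |A|+|B|+|C| - |A∩B|-|A∩C|-|B∩C| + |A∩B∩C|
= 77+41+44 - 18-7-6 + 1
= 162 - 31 + 1
= 132

|A ∪ B ∪ C| = 132


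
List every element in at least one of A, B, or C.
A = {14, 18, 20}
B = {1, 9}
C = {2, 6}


A ∪ B = {1, 9, 14, 18, 20}
(A ∪ B) ∪ C = {1, 2, 6, 9, 14, 18, 20}

A ∪ B ∪ C = {1, 2, 6, 9, 14, 18, 20}


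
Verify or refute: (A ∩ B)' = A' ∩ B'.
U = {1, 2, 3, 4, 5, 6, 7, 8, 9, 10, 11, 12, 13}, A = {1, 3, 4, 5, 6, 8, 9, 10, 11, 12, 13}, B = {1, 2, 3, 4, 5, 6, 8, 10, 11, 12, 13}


LHS: A ∩ B = {1, 3, 4, 5, 6, 8, 10, 11, 12, 13}
(A ∩ B)' = U \ (A ∩ B) = {2, 7, 9}
A' = {2, 7}, B' = {7, 9}
Claimed RHS: A' ∩ B' = {7}
Identity is INVALID: LHS = {2, 7, 9} but the RHS claimed here equals {7}. The correct form is (A ∩ B)' = A' ∪ B'.

Identity is invalid: (A ∩ B)' = {2, 7, 9} but A' ∩ B' = {7}. The correct De Morgan law is (A ∩ B)' = A' ∪ B'.


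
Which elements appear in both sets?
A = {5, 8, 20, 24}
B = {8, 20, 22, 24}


A ∩ B = elements in both A and B
A = {5, 8, 20, 24}
B = {8, 20, 22, 24}
A ∩ B = {8, 20, 24}

A ∩ B = {8, 20, 24}


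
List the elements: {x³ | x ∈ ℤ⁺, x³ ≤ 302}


Checking each candidate:
Condition: positive perfect cubes ≤ 302
Result = {1, 8, 27, 64, 125, 216}

{1, 8, 27, 64, 125, 216}


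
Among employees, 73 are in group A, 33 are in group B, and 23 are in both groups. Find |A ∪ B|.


|A ∪ B| = |A| + |B| - |A ∩ B|
= 73 + 33 - 23
= 83

|A ∪ B| = 83


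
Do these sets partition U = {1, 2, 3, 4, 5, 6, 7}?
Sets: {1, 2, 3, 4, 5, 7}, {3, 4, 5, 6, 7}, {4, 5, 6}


A partition requires: (1) non-empty parts, (2) pairwise disjoint, (3) union = U
Parts: {1, 2, 3, 4, 5, 7}, {3, 4, 5, 6, 7}, {4, 5, 6}
Union of parts: {1, 2, 3, 4, 5, 6, 7}
U = {1, 2, 3, 4, 5, 6, 7}
All non-empty? True
Pairwise disjoint? False
Covers U? True

No, not a valid partition


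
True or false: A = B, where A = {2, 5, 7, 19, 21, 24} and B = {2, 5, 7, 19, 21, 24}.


Two sets are equal iff they have exactly the same elements.
A = {2, 5, 7, 19, 21, 24}
B = {2, 5, 7, 19, 21, 24}
Same elements → A = B

Yes, A = B


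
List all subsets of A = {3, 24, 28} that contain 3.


A subset of A contains 3 iff the remaining 2 elements form any subset of A \ {3}.
Count: 2^(n-1) = 2^2 = 4
Subsets containing 3: {3}, {3, 24}, {3, 28}, {3, 24, 28}

Subsets containing 3 (4 total): {3}, {3, 24}, {3, 28}, {3, 24, 28}


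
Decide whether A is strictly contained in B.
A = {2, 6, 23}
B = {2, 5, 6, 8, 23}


A ⊂ B requires: A ⊆ B AND A ≠ B.
A ⊆ B? Yes
A = B? No
A ⊂ B: Yes (A is a proper subset of B)

Yes, A ⊂ B


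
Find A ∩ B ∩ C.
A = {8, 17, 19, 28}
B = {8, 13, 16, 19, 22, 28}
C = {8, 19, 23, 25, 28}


A ∩ B = {8, 19, 28}
(A ∩ B) ∩ C = {8, 19, 28}

A ∩ B ∩ C = {8, 19, 28}


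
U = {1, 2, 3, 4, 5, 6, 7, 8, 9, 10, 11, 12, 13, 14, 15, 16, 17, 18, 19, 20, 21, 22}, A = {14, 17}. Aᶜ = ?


Aᶜ = U \ A = elements in U but not in A
U = {1, 2, 3, 4, 5, 6, 7, 8, 9, 10, 11, 12, 13, 14, 15, 16, 17, 18, 19, 20, 21, 22}
A = {14, 17}
Aᶜ = {1, 2, 3, 4, 5, 6, 7, 8, 9, 10, 11, 12, 13, 15, 16, 18, 19, 20, 21, 22}

Aᶜ = {1, 2, 3, 4, 5, 6, 7, 8, 9, 10, 11, 12, 13, 15, 16, 18, 19, 20, 21, 22}


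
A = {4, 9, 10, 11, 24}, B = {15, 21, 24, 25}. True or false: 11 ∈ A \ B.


A = {4, 9, 10, 11, 24}, B = {15, 21, 24, 25}
A \ B = elements in A but not in B
A \ B = {4, 9, 10, 11}
Checking if 11 ∈ A \ B
11 is in A \ B → True

11 ∈ A \ B


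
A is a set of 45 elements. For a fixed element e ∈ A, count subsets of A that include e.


Subsets of A containing e correspond to subsets of A \ {e}, which has 44 elements.
Count = 2^(n-1) = 2^44
= 17592186044416

Number of subsets containing e = 17592186044416


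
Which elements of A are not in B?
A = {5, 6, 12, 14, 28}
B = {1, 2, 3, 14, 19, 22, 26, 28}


A \ B = elements in A but not in B
A = {5, 6, 12, 14, 28}
B = {1, 2, 3, 14, 19, 22, 26, 28}
Remove from A any elements in B
A \ B = {5, 6, 12}

A \ B = {5, 6, 12}


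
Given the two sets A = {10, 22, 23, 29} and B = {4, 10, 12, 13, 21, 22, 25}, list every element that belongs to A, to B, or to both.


A ∪ B = all elements in A or B (or both)
A = {10, 22, 23, 29}
B = {4, 10, 12, 13, 21, 22, 25}
A ∪ B = {4, 10, 12, 13, 21, 22, 23, 25, 29}

A ∪ B = {4, 10, 12, 13, 21, 22, 23, 25, 29}


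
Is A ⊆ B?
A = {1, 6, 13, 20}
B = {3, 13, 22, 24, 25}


A ⊆ B means every element of A is in B.
Elements in A not in B: {1, 6, 20}
So A ⊄ B.

No, A ⊄ B


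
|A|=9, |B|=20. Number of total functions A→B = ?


Each of |A| = 9 inputs maps to any of |B| = 20 outputs.
# functions = |B|^|A| = 20^9
= 512000000000

Number of functions = 512000000000


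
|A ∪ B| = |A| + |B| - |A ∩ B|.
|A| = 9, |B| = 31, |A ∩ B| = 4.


|A ∪ B| = |A| + |B| - |A ∩ B|
= 9 + 31 - 4
= 36

|A ∪ B| = 36


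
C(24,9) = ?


C(n,k) = n! / (k!(n-k)!)
C(24,9) = 24! / (9!15!)
= 1307504

C(24,9) = 1307504


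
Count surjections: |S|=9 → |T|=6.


n = |S| = 9, k = |T| = 6. Surjections via inclusion-exclusion:
S(n,k) = Σ(-1)^i × C(k,i) × (k-i)^n, i=0 to k
i=0: (-1)^0×C(6,0)×6^9 = 10077696
i=1: (-1)^1×C(6,1)×5^9 = -11718750
i=2: (-1)^2×C(6,2)×4^9 = 3932160
i=3: (-1)^3×C(6,3)×3^9 = -393660
i=4: (-1)^4×C(6,4)×2^9 = 7680
i=5: (-1)^5×C(6,5)×1^9 = -6
i=6: (-1)^6×C(6,6)×0^9 = 0
Total = 1905120

Number of surjections = 1905120


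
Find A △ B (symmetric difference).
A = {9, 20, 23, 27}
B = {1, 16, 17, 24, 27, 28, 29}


A △ B = (A \ B) ∪ (B \ A) = elements in exactly one of A or B
A \ B = {9, 20, 23}
B \ A = {1, 16, 17, 24, 28, 29}
A △ B = {1, 9, 16, 17, 20, 23, 24, 28, 29}

A △ B = {1, 9, 16, 17, 20, 23, 24, 28, 29}


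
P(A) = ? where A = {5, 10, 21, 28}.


|A| = 4, so |P(A)| = 2^4 = 16
Enumerate subsets by cardinality (0 to 4):
∅, {5}, {10}, {21}, {28}, {5, 10}, {5, 21}, {5, 28}, {10, 21}, {10, 28}, {21, 28}, {5, 10, 21}, {5, 10, 28}, {5, 21, 28}, {10, 21, 28}, {5, 10, 21, 28}

P(A) has 16 subsets: ∅, {5}, {10}, {21}, {28}, {5, 10}, {5, 21}, {5, 28}, {10, 21}, {10, 28}, {21, 28}, {5, 10, 21}, {5, 10, 28}, {5, 21, 28}, {10, 21, 28}, {5, 10, 21, 28}


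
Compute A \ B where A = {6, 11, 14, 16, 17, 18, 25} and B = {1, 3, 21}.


A \ B = elements in A but not in B
A = {6, 11, 14, 16, 17, 18, 25}
B = {1, 3, 21}
Remove from A any elements in B
A \ B = {6, 11, 14, 16, 17, 18, 25}

A \ B = {6, 11, 14, 16, 17, 18, 25}


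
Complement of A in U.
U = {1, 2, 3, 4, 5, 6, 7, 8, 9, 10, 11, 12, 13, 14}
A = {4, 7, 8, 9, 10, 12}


Aᶜ = U \ A = elements in U but not in A
U = {1, 2, 3, 4, 5, 6, 7, 8, 9, 10, 11, 12, 13, 14}
A = {4, 7, 8, 9, 10, 12}
Aᶜ = {1, 2, 3, 5, 6, 11, 13, 14}

Aᶜ = {1, 2, 3, 5, 6, 11, 13, 14}


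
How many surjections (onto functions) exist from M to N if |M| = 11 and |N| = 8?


n = |M| = 11, k = |N| = 8. Surjections via inclusion-exclusion:
S(n,k) = Σ(-1)^i × C(k,i) × (k-i)^n, i=0 to k
i=0: (-1)^0×C(8,0)×8^11 = 8589934592
i=1: (-1)^1×C(8,1)×7^11 = -15818613944
i=2: (-1)^2×C(8,2)×6^11 = 10158317568
i=3: (-1)^3×C(8,3)×5^11 = -2734375000
i=4: (-1)^4×C(8,4)×4^11 = 293601280
i=5: (-1)^5×C(8,5)×3^11 = -9920232
i=6: (-1)^6×C(8,6)×2^11 = 57344
i=7: (-1)^7×C(8,7)×1^11 = -8
i=8: (-1)^8×C(8,8)×0^11 = 0
Total = 479001600

Number of surjections = 479001600


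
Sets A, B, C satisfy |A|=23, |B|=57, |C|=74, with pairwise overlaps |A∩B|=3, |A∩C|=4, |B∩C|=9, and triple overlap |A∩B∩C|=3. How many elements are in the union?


|A∪B∪C| = |A|+|B|+|C| - |A∩B|-|A∩C|-|B∩C| + |A∩B∩C|
= 23+57+74 - 3-4-9 + 3
= 154 - 16 + 3
= 141

|A ∪ B ∪ C| = 141


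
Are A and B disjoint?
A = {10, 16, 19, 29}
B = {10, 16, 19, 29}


Disjoint means A ∩ B = ∅.
A ∩ B = {10, 16, 19, 29}
A ∩ B ≠ ∅, so A and B are NOT disjoint.

No, A and B are not disjoint (A ∩ B = {10, 16, 19, 29})


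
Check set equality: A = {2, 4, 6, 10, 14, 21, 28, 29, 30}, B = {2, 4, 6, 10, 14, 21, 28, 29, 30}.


Two sets are equal iff they have exactly the same elements.
A = {2, 4, 6, 10, 14, 21, 28, 29, 30}
B = {2, 4, 6, 10, 14, 21, 28, 29, 30}
Same elements → A = B

Yes, A = B


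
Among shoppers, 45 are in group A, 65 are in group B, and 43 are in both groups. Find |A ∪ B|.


|A ∪ B| = |A| + |B| - |A ∩ B|
= 45 + 65 - 43
= 67

|A ∪ B| = 67


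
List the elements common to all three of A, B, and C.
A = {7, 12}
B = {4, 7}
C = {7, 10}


A ∩ B = {7}
(A ∩ B) ∩ C = {7}

A ∩ B ∩ C = {7}


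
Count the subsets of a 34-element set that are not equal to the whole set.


Total subsets = 2^n = 2^34 = 17179869184
Proper subsets exclude the set itself: 2^n - 1
= 17179869184 - 1
= 17179869183

Number of proper subsets = 17179869183


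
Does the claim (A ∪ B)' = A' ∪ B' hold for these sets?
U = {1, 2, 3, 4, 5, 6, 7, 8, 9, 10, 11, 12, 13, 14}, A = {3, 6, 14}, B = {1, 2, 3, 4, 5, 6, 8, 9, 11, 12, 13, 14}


LHS: A ∪ B = {1, 2, 3, 4, 5, 6, 8, 9, 11, 12, 13, 14}
(A ∪ B)' = U \ (A ∪ B) = {7, 10}
A' = {1, 2, 4, 5, 7, 8, 9, 10, 11, 12, 13}, B' = {7, 10}
Claimed RHS: A' ∪ B' = {1, 2, 4, 5, 7, 8, 9, 10, 11, 12, 13}
Identity is INVALID: LHS = {7, 10} but the RHS claimed here equals {1, 2, 4, 5, 7, 8, 9, 10, 11, 12, 13}. The correct form is (A ∪ B)' = A' ∩ B'.

Identity is invalid: (A ∪ B)' = {7, 10} but A' ∪ B' = {1, 2, 4, 5, 7, 8, 9, 10, 11, 12, 13}. The correct De Morgan law is (A ∪ B)' = A' ∩ B'.


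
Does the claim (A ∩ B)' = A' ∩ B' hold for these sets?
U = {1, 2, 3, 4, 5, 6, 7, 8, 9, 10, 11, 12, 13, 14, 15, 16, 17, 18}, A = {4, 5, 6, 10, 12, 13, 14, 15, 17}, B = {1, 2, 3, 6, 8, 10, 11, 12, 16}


LHS: A ∩ B = {6, 10, 12}
(A ∩ B)' = U \ (A ∩ B) = {1, 2, 3, 4, 5, 7, 8, 9, 11, 13, 14, 15, 16, 17, 18}
A' = {1, 2, 3, 7, 8, 9, 11, 16, 18}, B' = {4, 5, 7, 9, 13, 14, 15, 17, 18}
Claimed RHS: A' ∩ B' = {7, 9, 18}
Identity is INVALID: LHS = {1, 2, 3, 4, 5, 7, 8, 9, 11, 13, 14, 15, 16, 17, 18} but the RHS claimed here equals {7, 9, 18}. The correct form is (A ∩ B)' = A' ∪ B'.

Identity is invalid: (A ∩ B)' = {1, 2, 3, 4, 5, 7, 8, 9, 11, 13, 14, 15, 16, 17, 18} but A' ∩ B' = {7, 9, 18}. The correct De Morgan law is (A ∩ B)' = A' ∪ B'.


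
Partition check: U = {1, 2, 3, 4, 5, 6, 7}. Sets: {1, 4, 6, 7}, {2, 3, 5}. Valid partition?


A partition requires: (1) non-empty parts, (2) pairwise disjoint, (3) union = U
Parts: {1, 4, 6, 7}, {2, 3, 5}
Union of parts: {1, 2, 3, 4, 5, 6, 7}
U = {1, 2, 3, 4, 5, 6, 7}
All non-empty? True
Pairwise disjoint? True
Covers U? True

Yes, valid partition


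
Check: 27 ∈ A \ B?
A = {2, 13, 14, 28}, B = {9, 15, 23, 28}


A = {2, 13, 14, 28}, B = {9, 15, 23, 28}
A \ B = elements in A but not in B
A \ B = {2, 13, 14}
Checking if 27 ∈ A \ B
27 is not in A \ B → False

27 ∉ A \ B


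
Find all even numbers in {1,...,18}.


Checking each candidate:
Condition: even numbers in {1,...,18}
Result = {2, 4, 6, 8, 10, 12, 14, 16, 18}

{2, 4, 6, 8, 10, 12, 14, 16, 18}


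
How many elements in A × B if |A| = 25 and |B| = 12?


|A × B| = |A| × |B|
= 25 × 12
= 300

|A × B| = 300


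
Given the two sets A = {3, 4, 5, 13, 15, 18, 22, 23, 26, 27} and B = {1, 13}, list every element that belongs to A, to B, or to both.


A ∪ B = all elements in A or B (or both)
A = {3, 4, 5, 13, 15, 18, 22, 23, 26, 27}
B = {1, 13}
A ∪ B = {1, 3, 4, 5, 13, 15, 18, 22, 23, 26, 27}

A ∪ B = {1, 3, 4, 5, 13, 15, 18, 22, 23, 26, 27}


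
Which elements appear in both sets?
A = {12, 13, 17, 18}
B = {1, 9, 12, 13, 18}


A ∩ B = elements in both A and B
A = {12, 13, 17, 18}
B = {1, 9, 12, 13, 18}
A ∩ B = {12, 13, 18}

A ∩ B = {12, 13, 18}


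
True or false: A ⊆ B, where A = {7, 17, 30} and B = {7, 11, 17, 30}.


A ⊆ B means every element of A is in B.
All elements of A are in B.
So A ⊆ B.

Yes, A ⊆ B


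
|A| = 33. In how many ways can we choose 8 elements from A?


C(n,k) = n! / (k!(n-k)!)
C(33,8) = 33! / (8!25!)
= 13884156

C(33,8) = 13884156


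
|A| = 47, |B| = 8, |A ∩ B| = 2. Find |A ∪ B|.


|A ∪ B| = |A| + |B| - |A ∩ B|
= 47 + 8 - 2
= 53

|A ∪ B| = 53


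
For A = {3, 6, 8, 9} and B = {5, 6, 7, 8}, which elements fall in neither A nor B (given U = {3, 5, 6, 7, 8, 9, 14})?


A = {3, 6, 8, 9}
B = {5, 6, 7, 8}
Region: in neither A nor B (given U = {3, 5, 6, 7, 8, 9, 14})
Elements: {14}

Elements in neither A nor B (given U = {3, 5, 6, 7, 8, 9, 14}): {14}


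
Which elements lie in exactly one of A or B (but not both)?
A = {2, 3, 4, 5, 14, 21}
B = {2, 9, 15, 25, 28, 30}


A △ B = (A \ B) ∪ (B \ A) = elements in exactly one of A or B
A \ B = {3, 4, 5, 14, 21}
B \ A = {9, 15, 25, 28, 30}
A △ B = {3, 4, 5, 9, 14, 15, 21, 25, 28, 30}

A △ B = {3, 4, 5, 9, 14, 15, 21, 25, 28, 30}


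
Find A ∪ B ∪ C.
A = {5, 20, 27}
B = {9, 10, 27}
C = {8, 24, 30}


A ∪ B = {5, 9, 10, 20, 27}
(A ∪ B) ∪ C = {5, 8, 9, 10, 20, 24, 27, 30}

A ∪ B ∪ C = {5, 8, 9, 10, 20, 24, 27, 30}


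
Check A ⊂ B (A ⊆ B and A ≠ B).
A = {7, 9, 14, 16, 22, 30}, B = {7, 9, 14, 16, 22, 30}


A ⊂ B requires: A ⊆ B AND A ≠ B.
A ⊆ B? Yes
A = B? Yes
A = B, so A is not a PROPER subset.

No, A is not a proper subset of B


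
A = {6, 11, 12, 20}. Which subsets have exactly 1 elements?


|A| = 4, so A has C(4,1) = 4 subsets of size 1.
Enumerate by choosing 1 elements from A at a time:
{6}, {11}, {12}, {20}

1-element subsets (4 total): {6}, {11}, {12}, {20}


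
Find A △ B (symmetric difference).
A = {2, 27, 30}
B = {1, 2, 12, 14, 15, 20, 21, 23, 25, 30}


A △ B = (A \ B) ∪ (B \ A) = elements in exactly one of A or B
A \ B = {27}
B \ A = {1, 12, 14, 15, 20, 21, 23, 25}
A △ B = {1, 12, 14, 15, 20, 21, 23, 25, 27}

A △ B = {1, 12, 14, 15, 20, 21, 23, 25, 27}


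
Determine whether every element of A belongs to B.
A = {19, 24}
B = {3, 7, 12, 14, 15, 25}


A ⊆ B means every element of A is in B.
Elements in A not in B: {19, 24}
So A ⊄ B.

No, A ⊄ B


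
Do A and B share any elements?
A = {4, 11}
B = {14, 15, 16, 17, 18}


Disjoint means A ∩ B = ∅.
A ∩ B = ∅
A ∩ B = ∅, so A and B are disjoint.

No — A and B share no elements (A ∩ B = ∅), so they are disjoint


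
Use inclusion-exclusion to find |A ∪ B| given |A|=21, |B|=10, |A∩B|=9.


|A ∪ B| = |A| + |B| - |A ∩ B|
= 21 + 10 - 9
= 22

|A ∪ B| = 22


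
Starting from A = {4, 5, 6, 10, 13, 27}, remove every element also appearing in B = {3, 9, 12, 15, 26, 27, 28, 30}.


A \ B = elements in A but not in B
A = {4, 5, 6, 10, 13, 27}
B = {3, 9, 12, 15, 26, 27, 28, 30}
Remove from A any elements in B
A \ B = {4, 5, 6, 10, 13}

A \ B = {4, 5, 6, 10, 13}


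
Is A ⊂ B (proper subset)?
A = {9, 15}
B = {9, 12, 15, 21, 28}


A ⊂ B requires: A ⊆ B AND A ≠ B.
A ⊆ B? Yes
A = B? No
A ⊂ B: Yes (A is a proper subset of B)

Yes, A ⊂ B


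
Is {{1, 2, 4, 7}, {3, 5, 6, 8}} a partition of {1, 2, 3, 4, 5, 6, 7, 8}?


A partition requires: (1) non-empty parts, (2) pairwise disjoint, (3) union = U
Parts: {1, 2, 4, 7}, {3, 5, 6, 8}
Union of parts: {1, 2, 3, 4, 5, 6, 7, 8}
U = {1, 2, 3, 4, 5, 6, 7, 8}
All non-empty? True
Pairwise disjoint? True
Covers U? True

Yes, valid partition


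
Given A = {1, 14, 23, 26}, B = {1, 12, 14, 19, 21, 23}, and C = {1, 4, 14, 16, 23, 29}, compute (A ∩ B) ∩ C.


A ∩ B = {1, 14, 23}
(A ∩ B) ∩ C = {1, 14, 23}

A ∩ B ∩ C = {1, 14, 23}


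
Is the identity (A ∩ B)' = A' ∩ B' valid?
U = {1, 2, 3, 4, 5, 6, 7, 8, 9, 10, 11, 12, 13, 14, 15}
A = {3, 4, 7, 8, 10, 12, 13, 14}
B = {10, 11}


LHS: A ∩ B = {10}
(A ∩ B)' = U \ (A ∩ B) = {1, 2, 3, 4, 5, 6, 7, 8, 9, 11, 12, 13, 14, 15}
A' = {1, 2, 5, 6, 9, 11, 15}, B' = {1, 2, 3, 4, 5, 6, 7, 8, 9, 12, 13, 14, 15}
Claimed RHS: A' ∩ B' = {1, 2, 5, 6, 9, 15}
Identity is INVALID: LHS = {1, 2, 3, 4, 5, 6, 7, 8, 9, 11, 12, 13, 14, 15} but the RHS claimed here equals {1, 2, 5, 6, 9, 15}. The correct form is (A ∩ B)' = A' ∪ B'.

Identity is invalid: (A ∩ B)' = {1, 2, 3, 4, 5, 6, 7, 8, 9, 11, 12, 13, 14, 15} but A' ∩ B' = {1, 2, 5, 6, 9, 15}. The correct De Morgan law is (A ∩ B)' = A' ∪ B'.


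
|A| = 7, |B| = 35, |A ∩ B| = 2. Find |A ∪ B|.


|A ∪ B| = |A| + |B| - |A ∩ B|
= 7 + 35 - 2
= 40

|A ∪ B| = 40


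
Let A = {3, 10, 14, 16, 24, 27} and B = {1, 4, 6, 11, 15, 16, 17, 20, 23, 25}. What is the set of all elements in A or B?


A ∪ B = all elements in A or B (or both)
A = {3, 10, 14, 16, 24, 27}
B = {1, 4, 6, 11, 15, 16, 17, 20, 23, 25}
A ∪ B = {1, 3, 4, 6, 10, 11, 14, 15, 16, 17, 20, 23, 24, 25, 27}

A ∪ B = {1, 3, 4, 6, 10, 11, 14, 15, 16, 17, 20, 23, 24, 25, 27}
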